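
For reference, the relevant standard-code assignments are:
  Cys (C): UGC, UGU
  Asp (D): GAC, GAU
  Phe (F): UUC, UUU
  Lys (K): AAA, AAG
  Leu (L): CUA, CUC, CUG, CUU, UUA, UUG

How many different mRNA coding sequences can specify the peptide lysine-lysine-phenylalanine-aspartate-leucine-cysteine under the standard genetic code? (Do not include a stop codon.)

Lys: 2 codons.
Lys: 2 codons.
Phe: 2 codons.
Asp: 2 codons.
Leu: 6 codons.
Cys: 2 codons.
2 × 2 × 2 × 2 × 6 × 2 = 192.

192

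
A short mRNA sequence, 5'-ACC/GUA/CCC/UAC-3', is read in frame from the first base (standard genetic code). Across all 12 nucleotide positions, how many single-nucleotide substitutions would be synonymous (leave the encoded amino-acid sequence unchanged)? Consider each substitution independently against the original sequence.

10

Codon 1 (ACC, Thr): 3 synonymous substitutions.
Codon 2 (GUA, Val): 3 synonymous substitutions.
Codon 3 (CCC, Pro): 3 synonymous substitutions.
Codon 4 (UAC, Tyr): 1 synonymous substitution.
Total: 3 + 3 + 3 + 1 = 10.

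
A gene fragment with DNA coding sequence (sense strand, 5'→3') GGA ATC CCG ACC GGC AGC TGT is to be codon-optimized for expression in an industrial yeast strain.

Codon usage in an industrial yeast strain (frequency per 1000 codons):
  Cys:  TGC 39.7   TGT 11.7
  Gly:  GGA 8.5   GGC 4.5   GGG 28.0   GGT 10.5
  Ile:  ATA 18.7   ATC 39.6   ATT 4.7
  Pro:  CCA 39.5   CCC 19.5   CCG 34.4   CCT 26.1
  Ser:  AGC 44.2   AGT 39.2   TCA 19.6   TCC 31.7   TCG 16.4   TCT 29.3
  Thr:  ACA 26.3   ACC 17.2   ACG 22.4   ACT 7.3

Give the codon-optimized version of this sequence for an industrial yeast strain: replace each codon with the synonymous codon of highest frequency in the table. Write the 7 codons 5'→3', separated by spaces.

Codon 1 (Gly): best is GGG at 28.0.
Codon 2 (Ile): best is ATC at 39.6.
Codon 3 (Pro): best is CCA at 39.5.
Codon 4 (Thr): best is ACA at 26.3.
Codon 5 (Gly): best is GGG at 28.0.
Codon 6 (Ser): best is AGC at 44.2.
Codon 7 (Cys): best is TGC at 39.7.

GGG ATC CCA ACA GGG AGC TGC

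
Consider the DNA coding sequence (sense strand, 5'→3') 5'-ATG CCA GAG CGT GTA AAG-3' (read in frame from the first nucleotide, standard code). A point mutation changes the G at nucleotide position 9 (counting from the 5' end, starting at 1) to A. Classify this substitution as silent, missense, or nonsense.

Position 9 falls in codon 3: GAG → Glu.
After the substitution the codon is GAA → Glu.
Both encode Glu, so the change is synonymous.

silent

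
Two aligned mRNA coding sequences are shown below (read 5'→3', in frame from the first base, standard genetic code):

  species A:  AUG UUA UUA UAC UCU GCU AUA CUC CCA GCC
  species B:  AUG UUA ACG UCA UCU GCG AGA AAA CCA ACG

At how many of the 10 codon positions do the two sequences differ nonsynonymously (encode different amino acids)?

Codon 1: AUG Met / AUG Met — identical.
Codon 2: UUA Leu / UUA Leu — identical.
Codon 3: UUA Leu / ACG Thr — nonsynonymous.
Codon 4: UAC Tyr / UCA Ser — nonsynonymous.
Codon 5: UCU Ser / UCU Ser — identical.
Codon 6: GCU Ala / GCG Ala — synonymous.
Codon 7: AUA Ile / AGA Arg — nonsynonymous.
Codon 8: CUC Leu / AAA Lys — nonsynonymous.
Codon 9: CCA Pro / CCA Pro — identical.
Codon 10: GCC Ala / ACG Thr — nonsynonymous.
Nonsynonymous differences: 5.

5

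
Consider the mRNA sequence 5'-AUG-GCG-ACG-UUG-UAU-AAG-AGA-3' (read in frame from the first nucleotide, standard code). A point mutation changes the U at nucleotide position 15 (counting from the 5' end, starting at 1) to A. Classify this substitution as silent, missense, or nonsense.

nonsense

Position 15 falls in codon 5: UAU → Tyr.
After the substitution the codon is UAA → Stop.
The new codon is a stop codon, so this is a nonsense mutation.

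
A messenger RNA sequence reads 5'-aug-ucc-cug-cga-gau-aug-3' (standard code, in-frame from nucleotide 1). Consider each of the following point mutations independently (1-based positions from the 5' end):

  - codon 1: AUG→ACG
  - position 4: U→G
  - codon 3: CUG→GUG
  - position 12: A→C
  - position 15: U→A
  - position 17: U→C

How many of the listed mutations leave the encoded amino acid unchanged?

1

Codon 1: AUG (Met) → ACG (Thr) — missense.
Codon 2: UCC (Ser) → GCC (Ala) — missense.
Codon 3: CUG (Leu) → GUG (Val) — missense.
Codon 4: CGA (Arg) → CGC (Arg) — synonymous.
Codon 5: GAU (Asp) → GAA (Glu) — missense.
Codon 6: AUG (Met) → ACG (Thr) — missense.
Synonymous: 1 of 6.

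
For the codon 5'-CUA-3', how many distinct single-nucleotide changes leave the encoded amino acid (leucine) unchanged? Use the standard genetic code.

4

Position 1: UUA → 1 synonymous.
Position 2: none → 0 synonymous.
Position 3: CUU, CUC, CUG → 3 synonymous.
Total: 1 + 0 + 3 = 4.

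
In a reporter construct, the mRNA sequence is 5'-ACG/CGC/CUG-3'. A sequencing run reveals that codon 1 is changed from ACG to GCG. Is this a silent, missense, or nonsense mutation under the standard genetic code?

Position 1 falls in codon 1: ACG → Thr.
After the substitution the codon is GCG → Ala.
Thr ≠ Ala, so this is a missense mutation.

missense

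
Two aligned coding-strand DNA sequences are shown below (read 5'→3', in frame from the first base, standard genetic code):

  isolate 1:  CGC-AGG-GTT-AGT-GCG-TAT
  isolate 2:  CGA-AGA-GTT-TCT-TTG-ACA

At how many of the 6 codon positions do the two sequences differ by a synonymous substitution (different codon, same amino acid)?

Codon 1: CGC Arg / CGA Arg — synonymous.
Codon 2: AGG Arg / AGA Arg — synonymous.
Codon 3: GTT Val / GTT Val — identical.
Codon 4: AGT Ser / TCT Ser — synonymous.
Codon 5: GCG Ala / TTG Leu — nonsynonymous.
Codon 6: TAT Tyr / ACA Thr — nonsynonymous.
Synonymous differences: 3.

3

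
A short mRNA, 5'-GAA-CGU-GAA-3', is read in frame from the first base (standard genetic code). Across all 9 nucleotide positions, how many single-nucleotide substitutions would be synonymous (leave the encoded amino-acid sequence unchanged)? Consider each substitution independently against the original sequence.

5

Codon 1 (GAA, Glu): 1 synonymous substitution.
Codon 2 (CGU, Arg): 3 synonymous substitutions.
Codon 3 (GAA, Glu): 1 synonymous substitution.
Total: 1 + 3 + 1 = 5.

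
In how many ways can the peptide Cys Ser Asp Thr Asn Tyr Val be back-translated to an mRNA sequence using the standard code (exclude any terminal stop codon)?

Cys: 2 codons.
Ser: 6 codons.
Asp: 2 codons.
Thr: 4 codons.
Asn: 2 codons.
Tyr: 2 codons.
Val: 4 codons.
2 × 6 × 2 × 4 × 2 × 2 × 4 = 1536.

1536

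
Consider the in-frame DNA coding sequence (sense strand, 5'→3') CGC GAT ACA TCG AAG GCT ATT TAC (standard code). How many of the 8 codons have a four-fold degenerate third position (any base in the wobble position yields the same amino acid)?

Codon 1 CGC (Arg): third position 4-fold.
Codon 2 GAT (Asp): third position 2-fold.
Codon 3 ACA (Thr): third position 4-fold.
Codon 4 TCG (Ser): third position 4-fold.
Codon 5 AAG (Lys): third position 2-fold.
Codon 6 GCT (Ala): third position 4-fold.
Codon 7 ATT (Ile): third position 3-fold.
Codon 8 TAC (Tyr): third position 2-fold.
Four-fold degenerate third positions: 4.

4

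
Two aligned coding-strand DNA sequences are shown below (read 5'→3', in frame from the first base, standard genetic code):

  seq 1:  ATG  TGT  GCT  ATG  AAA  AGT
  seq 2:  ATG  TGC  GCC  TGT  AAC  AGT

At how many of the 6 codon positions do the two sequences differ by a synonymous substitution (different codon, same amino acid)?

2

Codon 1: ATG Met / ATG Met — identical.
Codon 2: TGT Cys / TGC Cys — synonymous.
Codon 3: GCT Ala / GCC Ala — synonymous.
Codon 4: ATG Met / TGT Cys — nonsynonymous.
Codon 5: AAA Lys / AAC Asn — nonsynonymous.
Codon 6: AGT Ser / AGT Ser — identical.
Synonymous differences: 2.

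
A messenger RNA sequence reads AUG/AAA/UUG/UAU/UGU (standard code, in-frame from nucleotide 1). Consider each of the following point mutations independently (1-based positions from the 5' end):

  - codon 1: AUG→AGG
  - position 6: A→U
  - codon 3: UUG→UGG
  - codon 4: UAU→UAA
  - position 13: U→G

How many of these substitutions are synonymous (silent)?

Codon 1: AUG (Met) → AGG (Arg) — missense.
Codon 2: AAA (Lys) → AAU (Asn) — missense.
Codon 3: UUG (Leu) → UGG (Trp) — missense.
Codon 4: UAU (Tyr) → UAA (Stop) — nonsense.
Codon 5: UGU (Cys) → GGU (Gly) — missense.
Synonymous: 0 of 5.

0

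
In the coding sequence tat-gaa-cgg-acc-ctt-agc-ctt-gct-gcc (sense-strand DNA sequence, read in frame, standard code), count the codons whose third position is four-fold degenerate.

6

Codon 1 TAT (Tyr): third position 2-fold.
Codon 2 GAA (Glu): third position 2-fold.
Codon 3 CGG (Arg): third position 4-fold.
Codon 4 ACC (Thr): third position 4-fold.
Codon 5 CTT (Leu): third position 4-fold.
Codon 6 AGC (Ser): third position 2-fold.
Codon 7 CTT (Leu): third position 4-fold.
Codon 8 GCT (Ala): third position 4-fold.
Codon 9 GCC (Ala): third position 4-fold.
Four-fold degenerate third positions: 6.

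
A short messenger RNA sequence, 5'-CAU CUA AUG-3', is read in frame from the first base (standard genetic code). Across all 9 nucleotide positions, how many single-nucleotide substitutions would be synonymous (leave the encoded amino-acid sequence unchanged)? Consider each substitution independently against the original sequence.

5

Codon 1 (CAU, His): 1 synonymous substitution.
Codon 2 (CUA, Leu): 4 synonymous substitutions.
Codon 3 (AUG, Met): 0 synonymous substitutions.
Total: 1 + 4 + 0 = 5.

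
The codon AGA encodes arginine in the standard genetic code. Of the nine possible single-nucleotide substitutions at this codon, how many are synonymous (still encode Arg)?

2

Position 1: CGA → 1 synonymous.
Position 2: none → 0 synonymous.
Position 3: AGG → 1 synonymous.
Total: 1 + 0 + 1 = 2.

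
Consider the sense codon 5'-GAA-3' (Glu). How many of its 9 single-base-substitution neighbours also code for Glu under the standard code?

Position 1: none → 0 synonymous.
Position 2: none → 0 synonymous.
Position 3: GAG → 1 synonymous.
Total: 0 + 0 + 1 = 1.

1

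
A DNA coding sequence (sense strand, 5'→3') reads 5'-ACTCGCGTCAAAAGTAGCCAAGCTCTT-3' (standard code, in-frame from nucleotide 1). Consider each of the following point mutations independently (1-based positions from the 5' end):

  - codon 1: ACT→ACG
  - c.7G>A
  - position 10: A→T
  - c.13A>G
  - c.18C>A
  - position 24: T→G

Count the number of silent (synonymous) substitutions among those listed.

2

Codon 1: ACT (Thr) → ACG (Thr) — synonymous.
Codon 3: GTC (Val) → ATC (Ile) — missense.
Codon 4: AAA (Lys) → TAA (Stop) — nonsense.
Codon 5: AGT (Ser) → GGT (Gly) — missense.
Codon 6: AGC (Ser) → AGA (Arg) — missense.
Codon 8: GCT (Ala) → GCG (Ala) — synonymous.
Synonymous: 2 of 6.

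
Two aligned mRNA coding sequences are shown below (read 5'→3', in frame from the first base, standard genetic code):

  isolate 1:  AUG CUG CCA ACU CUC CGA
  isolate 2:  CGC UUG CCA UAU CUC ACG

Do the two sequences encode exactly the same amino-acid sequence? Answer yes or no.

Codon 1: AUG Met / CGC Arg — nonsynonymous.
Codon 2: CUG Leu / UUG Leu — synonymous.
Codon 3: CCA Pro / CCA Pro — identical.
Codon 4: ACU Thr / UAU Tyr — nonsynonymous.
Codon 5: CUC Leu / CUC Leu — identical.
Codon 6: CGA Arg / ACG Thr — nonsynonymous.
Nonsynonymous differences: 3 → different protein.

no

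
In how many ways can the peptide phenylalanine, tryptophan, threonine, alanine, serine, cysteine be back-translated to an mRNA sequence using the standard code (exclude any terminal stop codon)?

Phe: 2 codons.
Trp: 1 codon.
Thr: 4 codons.
Ala: 4 codons.
Ser: 6 codons.
Cys: 2 codons.
2 × 1 × 4 × 4 × 6 × 2 = 384.

384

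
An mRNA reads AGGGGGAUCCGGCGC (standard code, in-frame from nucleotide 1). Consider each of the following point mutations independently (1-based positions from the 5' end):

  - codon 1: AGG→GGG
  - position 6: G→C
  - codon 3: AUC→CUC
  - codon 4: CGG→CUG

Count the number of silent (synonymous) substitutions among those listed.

Codon 1: AGG (Arg) → GGG (Gly) — missense.
Codon 2: GGG (Gly) → GGC (Gly) — synonymous.
Codon 3: AUC (Ile) → CUC (Leu) — missense.
Codon 4: CGG (Arg) → CUG (Leu) — missense.
Synonymous: 1 of 4.

1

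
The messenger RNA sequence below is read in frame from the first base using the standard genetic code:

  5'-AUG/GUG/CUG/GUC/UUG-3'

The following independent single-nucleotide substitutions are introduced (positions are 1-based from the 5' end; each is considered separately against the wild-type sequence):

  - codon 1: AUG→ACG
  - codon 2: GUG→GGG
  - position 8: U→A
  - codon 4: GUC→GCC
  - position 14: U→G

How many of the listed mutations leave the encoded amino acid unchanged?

0

Codon 1: AUG (Met) → ACG (Thr) — missense.
Codon 2: GUG (Val) → GGG (Gly) — missense.
Codon 3: CUG (Leu) → CAG (Gln) — missense.
Codon 4: GUC (Val) → GCC (Ala) — missense.
Codon 5: UUG (Leu) → UGG (Trp) — missense.
Synonymous: 0 of 5.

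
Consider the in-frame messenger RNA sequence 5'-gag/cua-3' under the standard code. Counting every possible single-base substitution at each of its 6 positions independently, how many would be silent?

Codon 1 (GAG, Glu): 1 synonymous substitution.
Codon 2 (CUA, Leu): 4 synonymous substitutions.
Total: 1 + 4 = 5.

5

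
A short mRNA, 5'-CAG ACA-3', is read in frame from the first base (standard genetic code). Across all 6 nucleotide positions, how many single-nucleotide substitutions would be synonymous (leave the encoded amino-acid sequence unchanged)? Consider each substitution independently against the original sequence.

Codon 1 (CAG, Gln): 1 synonymous substitution.
Codon 2 (ACA, Thr): 3 synonymous substitutions.
Total: 1 + 3 = 4.

4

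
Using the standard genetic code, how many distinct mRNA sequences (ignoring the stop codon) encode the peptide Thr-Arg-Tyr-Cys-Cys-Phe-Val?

1536

Thr: 4 codons.
Arg: 6 codons.
Tyr: 2 codons.
Cys: 2 codons.
Cys: 2 codons.
Phe: 2 codons.
Val: 4 codons.
4 × 6 × 2 × 2 × 2 × 2 × 4 = 1536.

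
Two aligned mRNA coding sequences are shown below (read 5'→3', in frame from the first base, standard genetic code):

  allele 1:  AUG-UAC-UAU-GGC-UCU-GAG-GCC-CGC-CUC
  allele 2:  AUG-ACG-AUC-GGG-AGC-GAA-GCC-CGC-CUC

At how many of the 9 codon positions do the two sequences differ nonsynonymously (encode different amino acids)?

2

Codon 1: AUG Met / AUG Met — identical.
Codon 2: UAC Tyr / ACG Thr — nonsynonymous.
Codon 3: UAU Tyr / AUC Ile — nonsynonymous.
Codon 4: GGC Gly / GGG Gly — synonymous.
Codon 5: UCU Ser / AGC Ser — synonymous.
Codon 6: GAG Glu / GAA Glu — synonymous.
Codon 7: GCC Ala / GCC Ala — identical.
Codon 8: CGC Arg / CGC Arg — identical.
Codon 9: CUC Leu / CUC Leu — identical.
Nonsynonymous differences: 2.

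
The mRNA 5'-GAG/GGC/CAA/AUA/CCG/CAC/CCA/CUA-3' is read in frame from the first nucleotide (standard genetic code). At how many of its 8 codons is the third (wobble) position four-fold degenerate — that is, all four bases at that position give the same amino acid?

4

Codon 1 GAG (Glu): third position 2-fold.
Codon 2 GGC (Gly): third position 4-fold.
Codon 3 CAA (Gln): third position 2-fold.
Codon 4 AUA (Ile): third position 3-fold.
Codon 5 CCG (Pro): third position 4-fold.
Codon 6 CAC (His): third position 2-fold.
Codon 7 CCA (Pro): third position 4-fold.
Codon 8 CUA (Leu): third position 4-fold.
Four-fold degenerate third positions: 4.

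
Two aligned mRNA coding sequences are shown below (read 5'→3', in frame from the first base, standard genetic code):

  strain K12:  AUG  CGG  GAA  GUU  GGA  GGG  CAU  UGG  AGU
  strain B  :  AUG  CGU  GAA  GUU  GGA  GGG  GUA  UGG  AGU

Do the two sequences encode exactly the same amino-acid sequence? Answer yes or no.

no

Codon 1: AUG Met / AUG Met — identical.
Codon 2: CGG Arg / CGU Arg — synonymous.
Codon 3: GAA Glu / GAA Glu — identical.
Codon 4: GUU Val / GUU Val — identical.
Codon 5: GGA Gly / GGA Gly — identical.
Codon 6: GGG Gly / GGG Gly — identical.
Codon 7: CAU His / GUA Val — nonsynonymous.
Codon 8: UGG Trp / UGG Trp — identical.
Codon 9: AGU Ser / AGU Ser — identical.
Nonsynonymous differences: 1 → different protein.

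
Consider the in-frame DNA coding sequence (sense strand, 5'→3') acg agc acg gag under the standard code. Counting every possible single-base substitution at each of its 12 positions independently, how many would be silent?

8

Codon 1 (ACG, Thr): 3 synonymous substitutions.
Codon 2 (AGC, Ser): 1 synonymous substitution.
Codon 3 (ACG, Thr): 3 synonymous substitutions.
Codon 4 (GAG, Glu): 1 synonymous substitution.
Total: 3 + 1 + 3 + 1 = 8.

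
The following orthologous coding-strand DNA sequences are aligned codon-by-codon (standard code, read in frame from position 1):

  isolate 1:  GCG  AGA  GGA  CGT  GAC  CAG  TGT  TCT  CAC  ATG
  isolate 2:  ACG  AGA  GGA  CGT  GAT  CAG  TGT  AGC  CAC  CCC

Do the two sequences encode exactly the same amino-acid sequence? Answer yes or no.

Codon 1: GCG Ala / ACG Thr — nonsynonymous.
Codon 2: AGA Arg / AGA Arg — identical.
Codon 3: GGA Gly / GGA Gly — identical.
Codon 4: CGT Arg / CGT Arg — identical.
Codon 5: GAC Asp / GAT Asp — synonymous.
Codon 6: CAG Gln / CAG Gln — identical.
Codon 7: TGT Cys / TGT Cys — identical.
Codon 8: TCT Ser / AGC Ser — synonymous.
Codon 9: CAC His / CAC His — identical.
Codon 10: ATG Met / CCC Pro — nonsynonymous.
Nonsynonymous differences: 2 → different protein.

no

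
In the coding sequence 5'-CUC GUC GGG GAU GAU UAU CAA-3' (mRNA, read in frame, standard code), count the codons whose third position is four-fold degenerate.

3

Codon 1 CUC (Leu): third position 4-fold.
Codon 2 GUC (Val): third position 4-fold.
Codon 3 GGG (Gly): third position 4-fold.
Codon 4 GAU (Asp): third position 2-fold.
Codon 5 GAU (Asp): third position 2-fold.
Codon 6 UAU (Tyr): third position 2-fold.
Codon 7 CAA (Gln): third position 2-fold.
Four-fold degenerate third positions: 3.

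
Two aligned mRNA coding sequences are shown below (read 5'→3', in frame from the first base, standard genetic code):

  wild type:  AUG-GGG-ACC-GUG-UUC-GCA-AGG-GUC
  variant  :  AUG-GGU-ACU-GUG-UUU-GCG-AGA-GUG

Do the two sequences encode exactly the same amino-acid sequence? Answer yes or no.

Codon 1: AUG Met / AUG Met — identical.
Codon 2: GGG Gly / GGU Gly — synonymous.
Codon 3: ACC Thr / ACU Thr — synonymous.
Codon 4: GUG Val / GUG Val — identical.
Codon 5: UUC Phe / UUU Phe — synonymous.
Codon 6: GCA Ala / GCG Ala — synonymous.
Codon 7: AGG Arg / AGA Arg — synonymous.
Codon 8: GUC Val / GUG Val — synonymous.
Nonsynonymous differences: 0 → same protein.

yes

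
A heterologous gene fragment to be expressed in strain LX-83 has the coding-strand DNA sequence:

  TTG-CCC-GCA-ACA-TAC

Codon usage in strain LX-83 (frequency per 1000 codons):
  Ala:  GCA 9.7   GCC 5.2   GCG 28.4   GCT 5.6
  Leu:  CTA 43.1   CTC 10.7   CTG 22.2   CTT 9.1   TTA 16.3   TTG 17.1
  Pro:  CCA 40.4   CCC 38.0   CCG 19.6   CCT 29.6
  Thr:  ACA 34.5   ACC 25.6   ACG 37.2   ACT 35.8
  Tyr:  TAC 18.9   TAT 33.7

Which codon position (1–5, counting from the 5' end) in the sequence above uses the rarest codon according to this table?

3

Codon 1 TTG (Leu): 17.1 per 1000.
Codon 2 CCC (Pro): 38.0 per 1000.
Codon 3 GCA (Ala): 9.7 per 1000.
Codon 4 ACA (Thr): 34.5 per 1000.
Codon 5 TAC (Tyr): 18.9 per 1000.
Lowest frequency is 9.7 at codon 3.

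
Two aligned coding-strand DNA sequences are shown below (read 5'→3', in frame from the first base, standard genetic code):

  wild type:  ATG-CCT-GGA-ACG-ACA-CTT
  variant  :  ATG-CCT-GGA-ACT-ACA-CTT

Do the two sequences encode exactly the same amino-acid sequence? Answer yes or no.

Codon 1: ATG Met / ATG Met — identical.
Codon 2: CCT Pro / CCT Pro — identical.
Codon 3: GGA Gly / GGA Gly — identical.
Codon 4: ACG Thr / ACT Thr — synonymous.
Codon 5: ACA Thr / ACA Thr — identical.
Codon 6: CTT Leu / CTT Leu — identical.
Nonsynonymous differences: 0 → same protein.

yes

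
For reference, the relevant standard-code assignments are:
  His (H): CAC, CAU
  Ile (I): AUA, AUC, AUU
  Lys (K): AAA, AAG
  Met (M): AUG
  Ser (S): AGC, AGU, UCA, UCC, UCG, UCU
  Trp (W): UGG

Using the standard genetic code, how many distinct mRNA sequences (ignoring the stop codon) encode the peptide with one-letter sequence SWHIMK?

72

Ser: 6 codons.
Trp: 1 codon.
His: 2 codons.
Ile: 3 codons.
Met: 1 codon.
Lys: 2 codons.
6 × 1 × 2 × 3 × 1 × 2 = 72.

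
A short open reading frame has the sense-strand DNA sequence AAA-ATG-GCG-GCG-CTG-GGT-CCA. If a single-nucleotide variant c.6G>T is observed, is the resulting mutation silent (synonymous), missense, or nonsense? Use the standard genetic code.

missense

Position 6 falls in codon 2: ATG → Met.
After the substitution the codon is ATT → Ile.
Met ≠ Ile, so this is a missense mutation.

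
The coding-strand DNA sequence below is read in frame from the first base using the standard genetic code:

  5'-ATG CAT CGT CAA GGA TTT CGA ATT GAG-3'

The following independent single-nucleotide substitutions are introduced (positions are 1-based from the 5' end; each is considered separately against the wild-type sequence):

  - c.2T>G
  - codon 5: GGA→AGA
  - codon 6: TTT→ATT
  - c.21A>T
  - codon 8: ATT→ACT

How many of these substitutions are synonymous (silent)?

1

Codon 1: ATG (Met) → AGG (Arg) — missense.
Codon 5: GGA (Gly) → AGA (Arg) — missense.
Codon 6: TTT (Phe) → ATT (Ile) — missense.
Codon 7: CGA (Arg) → CGT (Arg) — synonymous.
Codon 8: ATT (Ile) → ACT (Thr) — missense.
Synonymous: 1 of 5.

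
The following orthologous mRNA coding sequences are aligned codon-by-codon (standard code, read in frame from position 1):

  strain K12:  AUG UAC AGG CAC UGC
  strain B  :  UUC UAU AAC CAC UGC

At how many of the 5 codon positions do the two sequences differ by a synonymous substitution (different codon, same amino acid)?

1

Codon 1: AUG Met / UUC Phe — nonsynonymous.
Codon 2: UAC Tyr / UAU Tyr — synonymous.
Codon 3: AGG Arg / AAC Asn — nonsynonymous.
Codon 4: CAC His / CAC His — identical.
Codon 5: UGC Cys / UGC Cys — identical.
Synonymous differences: 1.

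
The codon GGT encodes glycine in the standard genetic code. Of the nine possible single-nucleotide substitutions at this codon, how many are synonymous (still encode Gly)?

Position 1: none → 0 synonymous.
Position 2: none → 0 synonymous.
Position 3: GGC, GGA, GGG → 3 synonymous.
Total: 0 + 0 + 3 = 3.

3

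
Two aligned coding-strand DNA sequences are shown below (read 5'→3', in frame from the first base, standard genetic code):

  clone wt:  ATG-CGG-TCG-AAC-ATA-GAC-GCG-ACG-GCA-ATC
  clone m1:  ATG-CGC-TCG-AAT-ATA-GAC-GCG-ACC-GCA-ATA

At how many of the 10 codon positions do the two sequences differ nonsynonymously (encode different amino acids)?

0

Codon 1: ATG Met / ATG Met — identical.
Codon 2: CGG Arg / CGC Arg — synonymous.
Codon 3: TCG Ser / TCG Ser — identical.
Codon 4: AAC Asn / AAT Asn — synonymous.
Codon 5: ATA Ile / ATA Ile — identical.
Codon 6: GAC Asp / GAC Asp — identical.
Codon 7: GCG Ala / GCG Ala — identical.
Codon 8: ACG Thr / ACC Thr — synonymous.
Codon 9: GCA Ala / GCA Ala — identical.
Codon 10: ATC Ile / ATA Ile — synonymous.
Nonsynonymous differences: 0.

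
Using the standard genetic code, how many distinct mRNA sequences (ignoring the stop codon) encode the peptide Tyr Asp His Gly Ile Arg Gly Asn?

4608

Tyr: 2 codons.
Asp: 2 codons.
His: 2 codons.
Gly: 4 codons.
Ile: 3 codons.
Arg: 6 codons.
Gly: 4 codons.
Asn: 2 codons.
2 × 2 × 2 × 4 × 3 × 6 × 4 × 2 = 4608.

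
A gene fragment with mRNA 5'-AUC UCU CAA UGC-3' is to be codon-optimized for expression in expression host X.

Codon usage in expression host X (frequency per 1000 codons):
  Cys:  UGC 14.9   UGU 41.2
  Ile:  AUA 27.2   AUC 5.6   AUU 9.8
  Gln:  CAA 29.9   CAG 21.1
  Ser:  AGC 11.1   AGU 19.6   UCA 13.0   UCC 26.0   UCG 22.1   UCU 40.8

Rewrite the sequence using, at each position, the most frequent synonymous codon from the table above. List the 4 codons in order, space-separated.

Codon 1 (Ile): best is AUA at 27.2.
Codon 2 (Ser): best is UCU at 40.8.
Codon 3 (Gln): best is CAA at 29.9.
Codon 4 (Cys): best is UGU at 41.2.

AUA UCU CAA UGU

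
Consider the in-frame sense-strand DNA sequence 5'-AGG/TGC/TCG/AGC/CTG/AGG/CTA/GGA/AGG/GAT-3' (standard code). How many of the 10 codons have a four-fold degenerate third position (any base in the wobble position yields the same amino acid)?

4

Codon 1 AGG (Arg): third position 2-fold.
Codon 2 TGC (Cys): third position 2-fold.
Codon 3 TCG (Ser): third position 4-fold.
Codon 4 AGC (Ser): third position 2-fold.
Codon 5 CTG (Leu): third position 4-fold.
Codon 6 AGG (Arg): third position 2-fold.
Codon 7 CTA (Leu): third position 4-fold.
Codon 8 GGA (Gly): third position 4-fold.
Codon 9 AGG (Arg): third position 2-fold.
Codon 10 GAT (Asp): third position 2-fold.
Four-fold degenerate third positions: 4.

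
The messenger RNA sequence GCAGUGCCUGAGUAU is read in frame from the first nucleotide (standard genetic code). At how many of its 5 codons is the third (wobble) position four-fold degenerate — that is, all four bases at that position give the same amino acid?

3

Codon 1 GCA (Ala): third position 4-fold.
Codon 2 GUG (Val): third position 4-fold.
Codon 3 CCU (Pro): third position 4-fold.
Codon 4 GAG (Glu): third position 2-fold.
Codon 5 UAU (Tyr): third position 2-fold.
Four-fold degenerate third positions: 3.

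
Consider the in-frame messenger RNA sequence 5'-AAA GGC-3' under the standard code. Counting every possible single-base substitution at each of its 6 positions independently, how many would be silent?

4

Codon 1 (AAA, Lys): 1 synonymous substitution.
Codon 2 (GGC, Gly): 3 synonymous substitutions.
Total: 1 + 3 = 4.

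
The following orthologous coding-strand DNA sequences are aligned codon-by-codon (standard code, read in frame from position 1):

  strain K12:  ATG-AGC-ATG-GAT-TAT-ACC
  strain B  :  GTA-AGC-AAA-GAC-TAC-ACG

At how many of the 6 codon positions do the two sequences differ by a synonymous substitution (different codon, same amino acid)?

Codon 1: ATG Met / GTA Val — nonsynonymous.
Codon 2: AGC Ser / AGC Ser — identical.
Codon 3: ATG Met / AAA Lys — nonsynonymous.
Codon 4: GAT Asp / GAC Asp — synonymous.
Codon 5: TAT Tyr / TAC Tyr — synonymous.
Codon 6: ACC Thr / ACG Thr — synonymous.
Synonymous differences: 3.

3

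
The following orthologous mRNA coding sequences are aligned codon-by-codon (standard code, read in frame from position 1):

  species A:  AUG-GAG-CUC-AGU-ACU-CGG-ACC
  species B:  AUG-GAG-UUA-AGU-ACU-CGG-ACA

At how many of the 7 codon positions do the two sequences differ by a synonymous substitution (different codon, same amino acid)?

Codon 1: AUG Met / AUG Met — identical.
Codon 2: GAG Glu / GAG Glu — identical.
Codon 3: CUC Leu / UUA Leu — synonymous.
Codon 4: AGU Ser / AGU Ser — identical.
Codon 5: ACU Thr / ACU Thr — identical.
Codon 6: CGG Arg / CGG Arg — identical.
Codon 7: ACC Thr / ACA Thr — synonymous.
Synonymous differences: 2.

2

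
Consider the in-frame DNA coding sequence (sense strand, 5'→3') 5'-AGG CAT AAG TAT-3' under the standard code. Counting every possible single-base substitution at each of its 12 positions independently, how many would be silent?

5

Codon 1 (AGG, Arg): 2 synonymous substitutions.
Codon 2 (CAT, His): 1 synonymous substitution.
Codon 3 (AAG, Lys): 1 synonymous substitution.
Codon 4 (TAT, Tyr): 1 synonymous substitution.
Total: 2 + 1 + 1 + 1 = 5.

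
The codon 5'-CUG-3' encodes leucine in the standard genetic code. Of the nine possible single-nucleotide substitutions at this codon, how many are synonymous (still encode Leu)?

Position 1: UUG → 1 synonymous.
Position 2: none → 0 synonymous.
Position 3: CUU, CUC, CUA → 3 synonymous.
Total: 1 + 0 + 3 = 4.

4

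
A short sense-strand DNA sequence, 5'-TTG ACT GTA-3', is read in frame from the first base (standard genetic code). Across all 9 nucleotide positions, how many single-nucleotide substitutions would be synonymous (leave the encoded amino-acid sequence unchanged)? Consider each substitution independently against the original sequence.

Codon 1 (TTG, Leu): 2 synonymous substitutions.
Codon 2 (ACT, Thr): 3 synonymous substitutions.
Codon 3 (GTA, Val): 3 synonymous substitutions.
Total: 2 + 3 + 3 = 8.

8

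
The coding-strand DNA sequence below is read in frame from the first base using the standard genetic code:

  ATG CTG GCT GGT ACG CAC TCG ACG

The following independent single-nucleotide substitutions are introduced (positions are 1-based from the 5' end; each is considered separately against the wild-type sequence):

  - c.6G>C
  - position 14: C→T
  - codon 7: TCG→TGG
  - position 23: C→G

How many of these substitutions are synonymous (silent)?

1

Codon 2: CTG (Leu) → CTC (Leu) — synonymous.
Codon 5: ACG (Thr) → ATG (Met) — missense.
Codon 7: TCG (Ser) → TGG (Trp) — missense.
Codon 8: ACG (Thr) → AGG (Arg) — missense.
Synonymous: 1 of 4.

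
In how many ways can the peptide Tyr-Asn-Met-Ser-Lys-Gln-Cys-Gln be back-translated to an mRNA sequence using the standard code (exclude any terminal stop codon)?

384

Tyr: 2 codons.
Asn: 2 codons.
Met: 1 codon.
Ser: 6 codons.
Lys: 2 codons.
Gln: 2 codons.
Cys: 2 codons.
Gln: 2 codons.
2 × 2 × 1 × 6 × 2 × 2 × 2 × 2 = 384.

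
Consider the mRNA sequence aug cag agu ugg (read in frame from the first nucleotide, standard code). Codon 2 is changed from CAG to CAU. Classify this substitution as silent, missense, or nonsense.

missense

Position 6 falls in codon 2: CAG → Gln.
After the substitution the codon is CAU → His.
Gln ≠ His, so this is a missense mutation.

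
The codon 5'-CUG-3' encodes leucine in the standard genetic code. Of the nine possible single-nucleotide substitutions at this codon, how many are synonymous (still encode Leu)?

4

Position 1: UUG → 1 synonymous.
Position 2: none → 0 synonymous.
Position 3: CUU, CUC, CUA → 3 synonymous.
Total: 1 + 0 + 3 = 4.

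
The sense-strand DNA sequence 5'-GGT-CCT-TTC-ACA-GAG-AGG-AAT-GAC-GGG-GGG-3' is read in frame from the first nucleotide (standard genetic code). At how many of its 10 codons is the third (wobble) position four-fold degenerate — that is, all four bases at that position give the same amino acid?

5

Codon 1 GGT (Gly): third position 4-fold.
Codon 2 CCT (Pro): third position 4-fold.
Codon 3 TTC (Phe): third position 2-fold.
Codon 4 ACA (Thr): third position 4-fold.
Codon 5 GAG (Glu): third position 2-fold.
Codon 6 AGG (Arg): third position 2-fold.
Codon 7 AAT (Asn): third position 2-fold.
Codon 8 GAC (Asp): third position 2-fold.
Codon 9 GGG (Gly): third position 4-fold.
Codon 10 GGG (Gly): third position 4-fold.
Four-fold degenerate third positions: 5.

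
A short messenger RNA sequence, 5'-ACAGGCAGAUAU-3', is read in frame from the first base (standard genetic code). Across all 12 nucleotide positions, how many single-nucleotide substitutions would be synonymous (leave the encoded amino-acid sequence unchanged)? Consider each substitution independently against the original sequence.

Codon 1 (ACA, Thr): 3 synonymous substitutions.
Codon 2 (GGC, Gly): 3 synonymous substitutions.
Codon 3 (AGA, Arg): 2 synonymous substitutions.
Codon 4 (UAU, Tyr): 1 synonymous substitution.
Total: 3 + 3 + 2 + 1 = 9.

9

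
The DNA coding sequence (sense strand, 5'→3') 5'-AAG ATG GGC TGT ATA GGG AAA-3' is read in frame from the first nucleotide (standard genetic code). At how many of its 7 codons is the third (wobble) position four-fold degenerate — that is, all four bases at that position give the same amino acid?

2

Codon 1 AAG (Lys): third position 2-fold.
Codon 2 ATG (Met): third position 1-fold.
Codon 3 GGC (Gly): third position 4-fold.
Codon 4 TGT (Cys): third position 2-fold.
Codon 5 ATA (Ile): third position 3-fold.
Codon 6 GGG (Gly): third position 4-fold.
Codon 7 AAA (Lys): third position 2-fold.
Four-fold degenerate third positions: 2.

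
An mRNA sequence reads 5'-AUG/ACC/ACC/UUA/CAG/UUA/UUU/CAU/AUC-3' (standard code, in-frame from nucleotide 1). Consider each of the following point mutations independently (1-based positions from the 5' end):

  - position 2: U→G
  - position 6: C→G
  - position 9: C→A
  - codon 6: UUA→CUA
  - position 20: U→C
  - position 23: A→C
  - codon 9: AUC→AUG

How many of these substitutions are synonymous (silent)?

Codon 1: AUG (Met) → AGG (Arg) — missense.
Codon 2: ACC (Thr) → ACG (Thr) — synonymous.
Codon 3: ACC (Thr) → ACA (Thr) — synonymous.
Codon 6: UUA (Leu) → CUA (Leu) — synonymous.
Codon 7: UUU (Phe) → UCU (Ser) — missense.
Codon 8: CAU (His) → CCU (Pro) — missense.
Codon 9: AUC (Ile) → AUG (Met) — missense.
Synonymous: 3 of 7.

3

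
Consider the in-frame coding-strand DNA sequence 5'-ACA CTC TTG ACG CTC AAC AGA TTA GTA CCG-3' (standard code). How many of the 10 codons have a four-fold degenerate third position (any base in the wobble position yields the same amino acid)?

Codon 1 ACA (Thr): third position 4-fold.
Codon 2 CTC (Leu): third position 4-fold.
Codon 3 TTG (Leu): third position 2-fold.
Codon 4 ACG (Thr): third position 4-fold.
Codon 5 CTC (Leu): third position 4-fold.
Codon 6 AAC (Asn): third position 2-fold.
Codon 7 AGA (Arg): third position 2-fold.
Codon 8 TTA (Leu): third position 2-fold.
Codon 9 GTA (Val): third position 4-fold.
Codon 10 CCG (Pro): third position 4-fold.
Four-fold degenerate third positions: 6.

6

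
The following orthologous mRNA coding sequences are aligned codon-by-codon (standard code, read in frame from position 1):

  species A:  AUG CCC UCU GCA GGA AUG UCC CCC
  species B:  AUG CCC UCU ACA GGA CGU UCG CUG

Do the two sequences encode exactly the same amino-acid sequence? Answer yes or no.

Codon 1: AUG Met / AUG Met — identical.
Codon 2: CCC Pro / CCC Pro — identical.
Codon 3: UCU Ser / UCU Ser — identical.
Codon 4: GCA Ala / ACA Thr — nonsynonymous.
Codon 5: GGA Gly / GGA Gly — identical.
Codon 6: AUG Met / CGU Arg — nonsynonymous.
Codon 7: UCC Ser / UCG Ser — synonymous.
Codon 8: CCC Pro / CUG Leu — nonsynonymous.
Nonsynonymous differences: 3 → different protein.

no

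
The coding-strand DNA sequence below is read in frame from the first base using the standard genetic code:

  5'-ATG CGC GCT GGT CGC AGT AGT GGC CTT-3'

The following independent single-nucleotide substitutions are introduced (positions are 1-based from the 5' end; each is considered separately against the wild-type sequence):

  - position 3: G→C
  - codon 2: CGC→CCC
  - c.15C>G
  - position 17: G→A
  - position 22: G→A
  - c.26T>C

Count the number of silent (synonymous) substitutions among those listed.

1

Codon 1: ATG (Met) → ATC (Ile) — missense.
Codon 2: CGC (Arg) → CCC (Pro) — missense.
Codon 5: CGC (Arg) → CGG (Arg) — synonymous.
Codon 6: AGT (Ser) → AAT (Asn) — missense.
Codon 8: GGC (Gly) → AGC (Ser) — missense.
Codon 9: CTT (Leu) → CCT (Pro) — missense.
Synonymous: 1 of 6.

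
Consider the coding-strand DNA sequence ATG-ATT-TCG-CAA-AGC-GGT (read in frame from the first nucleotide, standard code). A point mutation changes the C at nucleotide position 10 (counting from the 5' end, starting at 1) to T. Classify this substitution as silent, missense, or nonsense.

nonsense

Position 10 falls in codon 4: CAA → Gln.
After the substitution the codon is TAA → Stop.
The new codon is a stop codon, so this is a nonsense mutation.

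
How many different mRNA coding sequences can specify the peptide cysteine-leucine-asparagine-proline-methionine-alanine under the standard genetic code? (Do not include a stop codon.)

384

Cys: 2 codons.
Leu: 6 codons.
Asn: 2 codons.
Pro: 4 codons.
Met: 1 codon.
Ala: 4 codons.
2 × 6 × 2 × 4 × 1 × 4 = 384.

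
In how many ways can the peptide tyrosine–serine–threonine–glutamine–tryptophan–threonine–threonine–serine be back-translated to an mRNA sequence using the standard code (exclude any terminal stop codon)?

Tyr: 2 codons.
Ser: 6 codons.
Thr: 4 codons.
Gln: 2 codons.
Trp: 1 codon.
Thr: 4 codons.
Thr: 4 codons.
Ser: 6 codons.
2 × 6 × 4 × 2 × 1 × 4 × 4 × 6 = 9216.

9216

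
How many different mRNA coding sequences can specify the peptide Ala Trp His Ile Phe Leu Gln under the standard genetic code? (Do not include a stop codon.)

Ala: 4 codons.
Trp: 1 codon.
His: 2 codons.
Ile: 3 codons.
Phe: 2 codons.
Leu: 6 codons.
Gln: 2 codons.
4 × 1 × 2 × 3 × 2 × 6 × 2 = 576.

576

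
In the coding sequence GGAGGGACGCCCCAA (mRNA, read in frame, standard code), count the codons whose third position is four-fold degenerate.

4

Codon 1 GGA (Gly): third position 4-fold.
Codon 2 GGG (Gly): third position 4-fold.
Codon 3 ACG (Thr): third position 4-fold.
Codon 4 CCC (Pro): third position 4-fold.
Codon 5 CAA (Gln): third position 2-fold.
Four-fold degenerate third positions: 4.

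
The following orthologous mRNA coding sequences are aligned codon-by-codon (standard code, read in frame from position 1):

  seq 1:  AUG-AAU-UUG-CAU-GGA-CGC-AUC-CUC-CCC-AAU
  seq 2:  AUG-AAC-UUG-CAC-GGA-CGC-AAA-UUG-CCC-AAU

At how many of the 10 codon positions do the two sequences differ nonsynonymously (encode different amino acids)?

Codon 1: AUG Met / AUG Met — identical.
Codon 2: AAU Asn / AAC Asn — synonymous.
Codon 3: UUG Leu / UUG Leu — identical.
Codon 4: CAU His / CAC His — synonymous.
Codon 5: GGA Gly / GGA Gly — identical.
Codon 6: CGC Arg / CGC Arg — identical.
Codon 7: AUC Ile / AAA Lys — nonsynonymous.
Codon 8: CUC Leu / UUG Leu — synonymous.
Codon 9: CCC Pro / CCC Pro — identical.
Codon 10: AAU Asn / AAU Asn — identical.
Nonsynonymous differences: 1.

1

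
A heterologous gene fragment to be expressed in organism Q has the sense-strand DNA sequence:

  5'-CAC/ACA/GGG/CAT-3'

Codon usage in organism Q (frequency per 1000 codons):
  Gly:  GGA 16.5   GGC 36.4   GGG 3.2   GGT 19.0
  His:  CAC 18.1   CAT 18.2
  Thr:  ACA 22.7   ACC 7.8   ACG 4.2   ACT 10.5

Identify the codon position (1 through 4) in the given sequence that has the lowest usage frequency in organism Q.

Codon 1 CAC (His): 18.1 per 1000.
Codon 2 ACA (Thr): 22.7 per 1000.
Codon 3 GGG (Gly): 3.2 per 1000.
Codon 4 CAT (His): 18.2 per 1000.
Lowest frequency is 3.2 at codon 3.

3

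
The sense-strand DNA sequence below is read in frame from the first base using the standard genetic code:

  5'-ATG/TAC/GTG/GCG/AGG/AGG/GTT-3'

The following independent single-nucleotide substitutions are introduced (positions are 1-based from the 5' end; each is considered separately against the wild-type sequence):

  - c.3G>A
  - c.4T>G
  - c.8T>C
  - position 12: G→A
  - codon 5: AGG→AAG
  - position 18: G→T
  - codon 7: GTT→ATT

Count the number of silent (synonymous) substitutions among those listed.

Codon 1: ATG (Met) → ATA (Ile) — missense.
Codon 2: TAC (Tyr) → GAC (Asp) — missense.
Codon 3: GTG (Val) → GCG (Ala) — missense.
Codon 4: GCG (Ala) → GCA (Ala) — synonymous.
Codon 5: AGG (Arg) → AAG (Lys) — missense.
Codon 6: AGG (Arg) → AGT (Ser) — missense.
Codon 7: GTT (Val) → ATT (Ile) — missense.
Synonymous: 1 of 7.

1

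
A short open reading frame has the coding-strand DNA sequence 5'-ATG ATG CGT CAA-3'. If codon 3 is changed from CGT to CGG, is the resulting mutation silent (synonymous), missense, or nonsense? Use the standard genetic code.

silent

Position 9 falls in codon 3: CGT → Arg.
After the substitution the codon is CGG → Arg.
Both encode Arg, so the change is synonymous.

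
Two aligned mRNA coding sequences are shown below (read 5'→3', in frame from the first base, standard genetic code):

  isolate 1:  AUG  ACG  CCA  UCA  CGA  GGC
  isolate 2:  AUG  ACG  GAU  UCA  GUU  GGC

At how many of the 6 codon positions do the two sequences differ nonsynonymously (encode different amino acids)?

2

Codon 1: AUG Met / AUG Met — identical.
Codon 2: ACG Thr / ACG Thr — identical.
Codon 3: CCA Pro / GAU Asp — nonsynonymous.
Codon 4: UCA Ser / UCA Ser — identical.
Codon 5: CGA Arg / GUU Val — nonsynonymous.
Codon 6: GGC Gly / GGC Gly — identical.
Nonsynonymous differences: 2.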